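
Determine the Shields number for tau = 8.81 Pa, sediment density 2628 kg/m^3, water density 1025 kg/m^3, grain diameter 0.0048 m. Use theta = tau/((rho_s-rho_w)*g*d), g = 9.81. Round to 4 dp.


theta = tau / ((rho_s - rho_w) * g * d)
rho_s - rho_w = 2628 - 1025 = 1603
Denominator = 1603 * 9.81 * 0.0048 = 75.482064
theta = 8.81 / 75.482064
theta = 0.1167

0.1167


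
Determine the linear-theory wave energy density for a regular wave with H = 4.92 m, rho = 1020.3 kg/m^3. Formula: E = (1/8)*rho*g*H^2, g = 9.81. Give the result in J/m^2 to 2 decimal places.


E = (1/8) * rho * g * H^2
E = (1/8) * 1020.3 * 9.81 * 4.92^2
E = 0.125 * 1020.3 * 9.81 * 24.2064
E = 30285.66 J/m^2

30285.66


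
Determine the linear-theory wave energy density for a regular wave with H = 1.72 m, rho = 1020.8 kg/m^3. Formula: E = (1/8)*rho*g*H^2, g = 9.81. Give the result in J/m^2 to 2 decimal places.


E = (1/8) * rho * g * H^2
E = (1/8) * 1020.8 * 9.81 * 1.72^2
E = 0.125 * 1020.8 * 9.81 * 2.9584
E = 3703.19 J/m^2

3703.19


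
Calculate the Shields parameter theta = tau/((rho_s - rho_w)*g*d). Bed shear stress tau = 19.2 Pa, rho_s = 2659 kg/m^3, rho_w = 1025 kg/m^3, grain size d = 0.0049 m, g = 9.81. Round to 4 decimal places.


theta = tau / ((rho_s - rho_w) * g * d)
rho_s - rho_w = 2659 - 1025 = 1634
Denominator = 1634 * 9.81 * 0.0049 = 78.544746
theta = 19.2 / 78.544746
theta = 0.2444

0.2444


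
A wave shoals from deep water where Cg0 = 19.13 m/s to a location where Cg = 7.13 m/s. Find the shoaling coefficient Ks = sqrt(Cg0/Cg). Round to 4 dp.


Ks = sqrt(Cg0 / Cg)
Ks = sqrt(19.13 / 7.13)
Ks = sqrt(2.6830)
Ks = 1.6380

1.6380


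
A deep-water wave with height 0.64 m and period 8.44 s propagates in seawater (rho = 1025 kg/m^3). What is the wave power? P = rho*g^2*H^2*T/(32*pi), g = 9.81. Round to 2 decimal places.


P = rho * g^2 * H^2 * T / (32 * pi)
P = 1025 * 9.81^2 * 0.64^2 * 8.44 / (32 * pi)
P = 1025 * 96.2361 * 0.4096 * 8.44 / 100.53096
P = 3392.07 W/m

3392.07


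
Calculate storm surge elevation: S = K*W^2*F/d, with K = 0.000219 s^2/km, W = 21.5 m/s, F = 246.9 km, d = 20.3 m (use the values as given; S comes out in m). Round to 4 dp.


S = K * W^2 * F / d
W^2 = 21.5^2 = 462.25
S = 0.000219 * 462.25 * 246.9 / 20.3
Numerator = 0.000219 * 462.25 * 246.9 = 24.994366
S = 24.994366 / 20.3 = 1.2312 m

1.2312


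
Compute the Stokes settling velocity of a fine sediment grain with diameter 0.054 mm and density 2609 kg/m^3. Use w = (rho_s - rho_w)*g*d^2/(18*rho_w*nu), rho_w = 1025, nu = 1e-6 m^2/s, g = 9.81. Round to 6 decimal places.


w = (rho_s - rho_w) * g * d^2 / (18 * rho_w * nu)
d = 0.054 mm = 0.000054 m
rho_s - rho_w = 2609 - 1025 = 1584
Numerator = 1584 * 9.81 * (0.000054)^2 = 0.000045311841
Denominator = 18 * 1025 * 1e-6 = 0.018450
w = 0.002456 m/s

0.002456


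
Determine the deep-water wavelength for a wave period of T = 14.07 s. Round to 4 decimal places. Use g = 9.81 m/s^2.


L0 = g * T^2 / (2 * pi)
L0 = 9.81 * 14.07^2 / (2 * pi)
L0 = 9.81 * 197.9649 / 6.28319
L0 = 1942.0357 / 6.28319
L0 = 309.0846 m

309.0846


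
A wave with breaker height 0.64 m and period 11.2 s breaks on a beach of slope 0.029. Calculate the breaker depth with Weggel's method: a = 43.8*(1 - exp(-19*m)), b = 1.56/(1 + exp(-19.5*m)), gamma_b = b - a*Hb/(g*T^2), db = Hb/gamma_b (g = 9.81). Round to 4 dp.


a = 43.8 * (1 - exp(-19 * m))
exp(-19 * 0.029) = exp(-0.5510) = 0.576373
a = 43.8 * (1 - 0.576373) = 18.554856
b = 1.56 / (1 + exp(-19.5 * m))
exp(-19.5 * 0.029) = exp(-0.5655) = 0.568076
b = 1.56 / (1 + 0.568076) = 0.994850
Hb / (g * T^2) = 0.64 / (9.81 * 11.2^2) = 0.64 / 1230.5664 = 0.00052009
gamma_b = b - a * Hb/(g*T^2) = 0.994850 - 18.554856 * 0.00052009 = 0.985200
db = Hb / gamma_b = 0.64 / 0.985200
db = 0.6496 m

0.6496


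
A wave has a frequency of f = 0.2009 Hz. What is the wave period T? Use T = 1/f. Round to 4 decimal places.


T = 1 / f
T = 1 / 0.2009
T = 4.9776 s

4.9776


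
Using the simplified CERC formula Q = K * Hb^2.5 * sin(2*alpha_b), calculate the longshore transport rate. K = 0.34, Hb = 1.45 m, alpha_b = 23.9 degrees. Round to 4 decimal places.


Q = K * Hb^2.5 * sin(2 * alpha_b)
Hb^2.5 = 1.45^2.5 = 2.531745
sin(2 * 23.9) = sin(47.8) = 0.740805
Q = 0.34 * 2.531745 * 0.740805
Q = 0.6377 m^3/s

0.6377


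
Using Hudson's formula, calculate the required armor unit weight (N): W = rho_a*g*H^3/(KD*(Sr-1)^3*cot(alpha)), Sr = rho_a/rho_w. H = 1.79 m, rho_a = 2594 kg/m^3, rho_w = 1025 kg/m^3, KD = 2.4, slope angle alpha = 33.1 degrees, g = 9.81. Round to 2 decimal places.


Sr = rho_a / rho_w = 2594 / 1025 = 2.530732
(Sr - 1) = 1.530732
(Sr - 1)^3 = 3.586718
cot(33.1) = 1 / tan(33.1) = 1 / 0.651892 = 1.533997
Numerator = 2594 * 9.81 * 1.79^3 = 145947.9745
Denominator = 2.4 * 3.586718 * 1.533997 = 13.204834
W = 145947.9745 / 13.204834
W = 11052.62 N

11052.62


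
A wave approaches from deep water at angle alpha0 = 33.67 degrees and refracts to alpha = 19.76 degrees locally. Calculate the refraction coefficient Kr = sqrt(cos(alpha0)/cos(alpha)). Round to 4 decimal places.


Kr = sqrt(cos(alpha0) / cos(alpha))
cos(33.67) = 0.832245
cos(19.76) = 0.941117
Kr = sqrt(0.832245 / 0.941117)
Kr = sqrt(0.884316)
Kr = 0.9404

0.9404


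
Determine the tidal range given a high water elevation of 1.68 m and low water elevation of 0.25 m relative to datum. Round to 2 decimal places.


Tidal range = High water - Low water
Tidal range = 1.68 - (0.25)
Tidal range = 1.43 m

1.43


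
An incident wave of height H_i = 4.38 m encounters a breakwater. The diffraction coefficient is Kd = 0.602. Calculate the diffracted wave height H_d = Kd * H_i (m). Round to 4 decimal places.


H_d = Kd * H_i
H_d = 0.602 * 4.38
H_d = 2.6368 m

2.6368


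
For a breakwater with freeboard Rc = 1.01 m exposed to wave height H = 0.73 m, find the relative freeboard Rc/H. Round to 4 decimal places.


Relative freeboard = Rc / H
= 1.01 / 0.73
= 1.3836

1.3836


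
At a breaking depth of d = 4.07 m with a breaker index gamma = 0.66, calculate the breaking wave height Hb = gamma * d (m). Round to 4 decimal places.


Hb = gamma * d
Hb = 0.66 * 4.07
Hb = 2.6862 m

2.6862


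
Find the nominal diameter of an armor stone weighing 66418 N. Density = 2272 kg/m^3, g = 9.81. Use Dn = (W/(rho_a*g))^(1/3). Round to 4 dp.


V = W / (rho_a * g)
V = 66418 / (2272 * 9.81)
V = 66418 / 22288.32
V = 2.979946 m^3
Dn = V^(1/3) = 2.979946^(1/3)
Dn = 1.4390 m

1.4390


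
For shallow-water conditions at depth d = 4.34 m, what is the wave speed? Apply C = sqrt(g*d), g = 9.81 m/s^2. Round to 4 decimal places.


Using the shallow-water approximation:
C = sqrt(g * d) = sqrt(9.81 * 4.34)
C = sqrt(42.5754)
C = 6.5250 m/s

6.5250


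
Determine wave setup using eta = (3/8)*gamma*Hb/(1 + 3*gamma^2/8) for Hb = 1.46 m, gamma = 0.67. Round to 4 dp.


eta = (3/8) * gamma * Hb / (1 + 3*gamma^2/8)
Numerator = (3/8) * 0.67 * 1.46 = 0.366825
Denominator = 1 + 3*0.67^2/8 = 1 + 0.168338 = 1.168338
eta = 0.366825 / 1.168338
eta = 0.3140 m

0.3140


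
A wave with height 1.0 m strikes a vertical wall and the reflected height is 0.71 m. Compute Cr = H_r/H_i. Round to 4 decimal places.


Cr = H_r / H_i
Cr = 0.71 / 1.0
Cr = 0.7100

0.7100


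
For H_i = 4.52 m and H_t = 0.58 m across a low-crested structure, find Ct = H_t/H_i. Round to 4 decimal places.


Ct = H_t / H_i
Ct = 0.58 / 4.52
Ct = 0.1283

0.1283


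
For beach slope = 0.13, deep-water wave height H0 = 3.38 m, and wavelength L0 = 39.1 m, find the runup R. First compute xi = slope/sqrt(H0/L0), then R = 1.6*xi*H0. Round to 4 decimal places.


xi = slope / sqrt(H0/L0)
H0/L0 = 3.38/39.1 = 0.086445
sqrt(0.086445) = 0.294015
xi = 0.13 / 0.294015 = 0.442154
R = 1.6 * xi * H0 = 1.6 * 0.442154 * 3.38
R = 2.3912 m

2.3912


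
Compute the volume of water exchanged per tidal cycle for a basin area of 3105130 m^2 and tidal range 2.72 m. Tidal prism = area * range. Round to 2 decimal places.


Tidal prism = Area * Tidal range
P = 3105130 * 2.72
P = 8445953.60 m^3

8445953.60


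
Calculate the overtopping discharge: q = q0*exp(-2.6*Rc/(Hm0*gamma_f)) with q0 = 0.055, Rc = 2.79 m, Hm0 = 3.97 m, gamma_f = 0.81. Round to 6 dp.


q = q0 * exp(-2.6 * Rc / (Hm0 * gamma_f))
Exponent = -2.6 * 2.79 / (3.97 * 0.81)
= -2.6 * 2.79 / 3.2157
= -2.255807
exp(-2.255807) = 0.104789
q = 0.055 * 0.104789
q = 0.005763 m^3/s/m

0.005763


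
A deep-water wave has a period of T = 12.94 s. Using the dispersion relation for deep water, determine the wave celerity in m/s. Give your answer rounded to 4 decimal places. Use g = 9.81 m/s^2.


We use the deep-water celerity formula:
C = g * T / (2 * pi)
C = 9.81 * 12.94 / (2 * 3.14159...)
C = 126.941400 / 6.283185
C = 20.2034 m/s

20.2034


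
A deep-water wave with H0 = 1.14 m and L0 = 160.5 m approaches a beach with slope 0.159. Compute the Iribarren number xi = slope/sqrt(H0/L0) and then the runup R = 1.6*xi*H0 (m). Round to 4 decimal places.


xi = slope / sqrt(H0/L0)
H0/L0 = 1.14/160.5 = 0.007103
sqrt(0.007103) = 0.084278
xi = 0.159 / 0.084278 = 1.886610
R = 1.6 * xi * H0 = 1.6 * 1.886610 * 1.14
R = 3.4412 m

3.4412


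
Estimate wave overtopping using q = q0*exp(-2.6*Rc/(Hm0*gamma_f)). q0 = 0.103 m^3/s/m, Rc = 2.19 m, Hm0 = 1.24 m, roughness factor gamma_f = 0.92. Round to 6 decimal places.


q = q0 * exp(-2.6 * Rc / (Hm0 * gamma_f))
Exponent = -2.6 * 2.19 / (1.24 * 0.92)
= -2.6 * 2.19 / 1.1408
= -4.991234
exp(-4.991234) = 0.006797
q = 0.103 * 0.006797
q = 0.000700 m^3/s/m

0.000700


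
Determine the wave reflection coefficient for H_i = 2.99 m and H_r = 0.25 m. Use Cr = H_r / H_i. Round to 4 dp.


Cr = H_r / H_i
Cr = 0.25 / 2.99
Cr = 0.0836

0.0836


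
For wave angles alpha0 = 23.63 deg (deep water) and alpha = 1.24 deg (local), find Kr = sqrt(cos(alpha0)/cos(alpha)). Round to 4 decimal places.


Kr = sqrt(cos(alpha0) / cos(alpha))
cos(23.63) = 0.916153
cos(1.24) = 0.999766
Kr = sqrt(0.916153 / 0.999766)
Kr = sqrt(0.916368)
Kr = 0.9573

0.9573


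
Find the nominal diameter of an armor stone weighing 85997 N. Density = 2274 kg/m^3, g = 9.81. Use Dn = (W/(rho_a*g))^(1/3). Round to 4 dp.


V = W / (rho_a * g)
V = 85997 / (2274 * 9.81)
V = 85997 / 22307.94
V = 3.854995 m^3
Dn = V^(1/3) = 3.854995^(1/3)
Dn = 1.5680 m

1.5680


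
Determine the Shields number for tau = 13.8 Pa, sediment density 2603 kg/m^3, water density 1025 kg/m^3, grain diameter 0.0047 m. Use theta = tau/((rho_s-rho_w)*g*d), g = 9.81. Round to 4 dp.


theta = tau / ((rho_s - rho_w) * g * d)
rho_s - rho_w = 2603 - 1025 = 1578
Denominator = 1578 * 9.81 * 0.0047 = 72.756846
theta = 13.8 / 72.756846
theta = 0.1897

0.1897


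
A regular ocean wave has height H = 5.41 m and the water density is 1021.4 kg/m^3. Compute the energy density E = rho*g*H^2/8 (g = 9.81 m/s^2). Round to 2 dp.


E = (1/8) * rho * g * H^2
E = (1/8) * 1021.4 * 9.81 * 5.41^2
E = 0.125 * 1021.4 * 9.81 * 29.2681
E = 36658.05 J/m^2

36658.05


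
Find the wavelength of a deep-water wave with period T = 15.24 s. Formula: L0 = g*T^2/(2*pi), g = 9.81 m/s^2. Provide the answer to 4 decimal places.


L0 = g * T^2 / (2 * pi)
L0 = 9.81 * 15.24^2 / (2 * pi)
L0 = 9.81 * 232.2576 / 6.28319
L0 = 2278.4471 / 6.28319
L0 = 362.6261 m

362.6261


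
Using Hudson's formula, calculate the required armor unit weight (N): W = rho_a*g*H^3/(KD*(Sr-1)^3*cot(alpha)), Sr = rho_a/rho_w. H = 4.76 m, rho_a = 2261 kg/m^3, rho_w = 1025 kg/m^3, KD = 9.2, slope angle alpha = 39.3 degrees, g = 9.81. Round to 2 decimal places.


Sr = rho_a / rho_w = 2261 / 1025 = 2.205854
(Sr - 1) = 1.205854
(Sr - 1)^3 = 1.753411
cot(39.3) = 1 / tan(39.3) = 1 / 0.818491 = 1.221761
Numerator = 2261 * 9.81 * 4.76^3 = 2392161.1223
Denominator = 9.2 * 1.753411 * 1.221761 = 19.708701
W = 2392161.1223 / 19.708701
W = 121375.89 N

121375.89


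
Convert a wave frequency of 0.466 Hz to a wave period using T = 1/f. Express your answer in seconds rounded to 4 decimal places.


T = 1 / f
T = 1 / 0.466
T = 2.1459 s

2.1459


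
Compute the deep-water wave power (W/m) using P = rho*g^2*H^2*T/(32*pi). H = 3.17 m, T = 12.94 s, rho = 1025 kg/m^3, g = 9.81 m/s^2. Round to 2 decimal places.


P = rho * g^2 * H^2 * T / (32 * pi)
P = 1025 * 9.81^2 * 3.17^2 * 12.94 / (32 * pi)
P = 1025 * 96.2361 * 10.0489 * 12.94 / 100.53096
P = 127589.47 W/m

127589.47


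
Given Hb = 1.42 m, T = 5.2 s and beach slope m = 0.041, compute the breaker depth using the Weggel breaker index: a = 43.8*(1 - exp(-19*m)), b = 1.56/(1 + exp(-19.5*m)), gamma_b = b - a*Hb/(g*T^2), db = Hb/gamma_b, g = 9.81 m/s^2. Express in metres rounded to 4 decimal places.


a = 43.8 * (1 - exp(-19 * m))
exp(-19 * 0.041) = exp(-0.7790) = 0.458865
a = 43.8 * (1 - 0.458865) = 23.701728
b = 1.56 / (1 + exp(-19.5 * m))
exp(-19.5 * 0.041) = exp(-0.7995) = 0.449554
b = 1.56 / (1 + 0.449554) = 1.076193
Hb / (g * T^2) = 1.42 / (9.81 * 5.2^2) = 1.42 / 265.2624 = 0.00535319
gamma_b = b - a * Hb/(g*T^2) = 1.076193 - 23.701728 * 0.00535319 = 0.949313
db = Hb / gamma_b = 1.42 / 0.949313
db = 1.4958 m

1.4958


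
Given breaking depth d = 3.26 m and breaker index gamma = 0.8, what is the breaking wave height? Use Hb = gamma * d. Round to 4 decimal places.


Hb = gamma * d
Hb = 0.8 * 3.26
Hb = 2.6080 m

2.6080


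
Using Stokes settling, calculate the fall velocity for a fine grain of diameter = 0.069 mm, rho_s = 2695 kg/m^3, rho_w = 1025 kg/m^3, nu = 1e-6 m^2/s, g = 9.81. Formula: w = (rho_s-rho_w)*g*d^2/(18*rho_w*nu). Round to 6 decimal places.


w = (rho_s - rho_w) * g * d^2 / (18 * rho_w * nu)
d = 0.069 mm = 0.000069 m
rho_s - rho_w = 2695 - 1025 = 1670
Numerator = 1670 * 9.81 * (0.000069)^2 = 0.000077998035
Denominator = 18 * 1025 * 1e-6 = 0.018450
w = 0.004228 m/s

0.004228


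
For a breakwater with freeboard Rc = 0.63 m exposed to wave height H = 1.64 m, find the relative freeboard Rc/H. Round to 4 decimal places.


Relative freeboard = Rc / H
= 0.63 / 1.64
= 0.3841

0.3841


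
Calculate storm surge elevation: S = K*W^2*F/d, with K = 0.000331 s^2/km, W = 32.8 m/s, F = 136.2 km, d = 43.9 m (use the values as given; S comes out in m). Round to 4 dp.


S = K * W^2 * F / d
W^2 = 32.8^2 = 1075.84
S = 0.000331 * 1075.84 * 136.2 / 43.9
Numerator = 0.000331 * 1075.84 * 136.2 = 48.501234
S = 48.501234 / 43.9 = 1.1048 m

1.1048


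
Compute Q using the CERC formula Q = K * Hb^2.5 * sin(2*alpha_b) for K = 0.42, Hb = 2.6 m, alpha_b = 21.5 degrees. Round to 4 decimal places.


Q = K * Hb^2.5 * sin(2 * alpha_b)
Hb^2.5 = 2.6^2.5 = 10.900172
sin(2 * 21.5) = sin(43.0) = 0.681998
Q = 0.42 * 10.900172 * 0.681998
Q = 3.1222 m^3/s

3.1222


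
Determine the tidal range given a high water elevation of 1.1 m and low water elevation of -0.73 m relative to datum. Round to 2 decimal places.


Tidal range = High water - Low water
Tidal range = 1.1 - (-0.73)
Tidal range = 1.83 m

1.83


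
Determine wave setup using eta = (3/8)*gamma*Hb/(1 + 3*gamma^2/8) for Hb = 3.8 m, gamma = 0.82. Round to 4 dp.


eta = (3/8) * gamma * Hb / (1 + 3*gamma^2/8)
Numerator = (3/8) * 0.82 * 3.8 = 1.168500
Denominator = 1 + 3*0.82^2/8 = 1 + 0.252150 = 1.252150
eta = 1.168500 / 1.252150
eta = 0.9332 m

0.9332


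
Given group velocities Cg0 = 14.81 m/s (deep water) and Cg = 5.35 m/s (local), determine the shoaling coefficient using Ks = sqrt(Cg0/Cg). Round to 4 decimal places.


Ks = sqrt(Cg0 / Cg)
Ks = sqrt(14.81 / 5.35)
Ks = sqrt(2.7682)
Ks = 1.6638

1.6638


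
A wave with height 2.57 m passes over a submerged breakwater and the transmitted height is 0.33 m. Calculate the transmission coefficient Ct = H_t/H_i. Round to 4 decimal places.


Ct = H_t / H_i
Ct = 0.33 / 2.57
Ct = 0.1284

0.1284


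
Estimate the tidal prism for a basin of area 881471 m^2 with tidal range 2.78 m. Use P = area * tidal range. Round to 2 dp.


Tidal prism = Area * Tidal range
P = 881471 * 2.78
P = 2450489.38 m^3

2450489.38


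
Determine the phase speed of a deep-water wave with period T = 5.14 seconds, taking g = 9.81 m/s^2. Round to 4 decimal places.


We use the deep-water celerity formula:
C = g * T / (2 * pi)
C = 9.81 * 5.14 / (2 * 3.14159...)
C = 50.423400 / 6.283185
C = 8.0251 m/s

8.0251


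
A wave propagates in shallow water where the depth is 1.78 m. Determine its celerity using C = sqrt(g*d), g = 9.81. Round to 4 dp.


Using the shallow-water approximation:
C = sqrt(g * d) = sqrt(9.81 * 1.78)
C = sqrt(17.4618)
C = 4.1787 m/s

4.1787


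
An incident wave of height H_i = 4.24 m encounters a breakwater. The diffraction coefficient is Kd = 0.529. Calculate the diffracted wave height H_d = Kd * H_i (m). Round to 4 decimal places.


H_d = Kd * H_i
H_d = 0.529 * 4.24
H_d = 2.2430 m

2.2430


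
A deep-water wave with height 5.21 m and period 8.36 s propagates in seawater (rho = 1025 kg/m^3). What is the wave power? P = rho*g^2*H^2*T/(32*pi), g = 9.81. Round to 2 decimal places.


P = rho * g^2 * H^2 * T / (32 * pi)
P = 1025 * 9.81^2 * 5.21^2 * 8.36 / (32 * pi)
P = 1025 * 96.2361 * 27.1441 * 8.36 / 100.53096
P = 222660.79 W/m

222660.79


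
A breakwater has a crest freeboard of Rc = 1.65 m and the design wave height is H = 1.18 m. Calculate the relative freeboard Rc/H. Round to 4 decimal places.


Relative freeboard = Rc / H
= 1.65 / 1.18
= 1.3983

1.3983


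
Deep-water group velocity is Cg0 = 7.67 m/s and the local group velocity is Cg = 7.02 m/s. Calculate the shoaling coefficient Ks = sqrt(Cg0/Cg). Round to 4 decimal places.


Ks = sqrt(Cg0 / Cg)
Ks = sqrt(7.67 / 7.02)
Ks = sqrt(1.0926)
Ks = 1.0453

1.0453


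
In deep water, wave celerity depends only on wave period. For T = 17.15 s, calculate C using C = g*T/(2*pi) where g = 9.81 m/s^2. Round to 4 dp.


We use the deep-water celerity formula:
C = g * T / (2 * pi)
C = 9.81 * 17.15 / (2 * 3.14159...)
C = 168.241500 / 6.283185
C = 26.7765 m/s

26.7765


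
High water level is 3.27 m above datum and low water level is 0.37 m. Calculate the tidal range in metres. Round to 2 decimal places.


Tidal range = High water - Low water
Tidal range = 3.27 - (0.37)
Tidal range = 2.90 m

2.90


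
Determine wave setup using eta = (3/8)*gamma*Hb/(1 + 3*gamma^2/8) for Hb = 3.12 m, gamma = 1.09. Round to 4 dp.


eta = (3/8) * gamma * Hb / (1 + 3*gamma^2/8)
Numerator = (3/8) * 1.09 * 3.12 = 1.275300
Denominator = 1 + 3*1.09^2/8 = 1 + 0.445538 = 1.445538
eta = 1.275300 / 1.445538
eta = 0.8822 m

0.8822


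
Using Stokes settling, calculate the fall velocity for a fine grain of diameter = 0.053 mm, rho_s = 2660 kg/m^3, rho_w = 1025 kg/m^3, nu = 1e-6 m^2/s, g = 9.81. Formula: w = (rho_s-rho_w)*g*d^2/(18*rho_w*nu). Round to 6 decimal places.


w = (rho_s - rho_w) * g * d^2 / (18 * rho_w * nu)
d = 0.053 mm = 0.000053 m
rho_s - rho_w = 2660 - 1025 = 1635
Numerator = 1635 * 9.81 * (0.000053)^2 = 0.000045054534
Denominator = 18 * 1025 * 1e-6 = 0.018450
w = 0.002442 m/s

0.002442


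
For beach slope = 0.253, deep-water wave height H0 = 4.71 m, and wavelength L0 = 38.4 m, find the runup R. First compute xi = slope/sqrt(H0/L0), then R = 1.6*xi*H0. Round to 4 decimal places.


xi = slope / sqrt(H0/L0)
H0/L0 = 4.71/38.4 = 0.122656
sqrt(0.122656) = 0.350223
xi = 0.253 / 0.350223 = 0.722397
R = 1.6 * xi * H0 = 1.6 * 0.722397 * 4.71
R = 5.4440 m

5.4440


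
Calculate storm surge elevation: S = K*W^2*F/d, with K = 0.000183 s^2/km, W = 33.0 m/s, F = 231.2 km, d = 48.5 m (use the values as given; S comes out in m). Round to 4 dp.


S = K * W^2 * F / d
W^2 = 33.0^2 = 1089.00
S = 0.000183 * 1089.00 * 231.2 / 48.5
Numerator = 0.000183 * 1089.00 * 231.2 = 46.075154
S = 46.075154 / 48.5 = 0.9500 m

0.9500


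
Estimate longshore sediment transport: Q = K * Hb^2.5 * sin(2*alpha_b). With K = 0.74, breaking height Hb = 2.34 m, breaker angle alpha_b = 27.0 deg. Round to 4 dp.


Q = K * Hb^2.5 * sin(2 * alpha_b)
Hb^2.5 = 2.34^2.5 = 8.376057
sin(2 * 27.0) = sin(54.0) = 0.809017
Q = 0.74 * 8.376057 * 0.809017
Q = 5.0145 m^3/s

5.0145


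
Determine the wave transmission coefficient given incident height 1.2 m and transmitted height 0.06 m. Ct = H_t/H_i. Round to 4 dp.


Ct = H_t / H_i
Ct = 0.06 / 1.2
Ct = 0.0500

0.0500


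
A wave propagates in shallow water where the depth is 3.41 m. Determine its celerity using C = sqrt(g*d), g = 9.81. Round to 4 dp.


Using the shallow-water approximation:
C = sqrt(g * d) = sqrt(9.81 * 3.41)
C = sqrt(33.4521)
C = 5.7838 m/s

5.7838


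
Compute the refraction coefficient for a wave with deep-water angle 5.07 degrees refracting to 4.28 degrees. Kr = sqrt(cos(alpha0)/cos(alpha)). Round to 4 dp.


Kr = sqrt(cos(alpha0) / cos(alpha))
cos(5.07) = 0.996087
cos(4.28) = 0.997211
Kr = sqrt(0.996087 / 0.997211)
Kr = sqrt(0.998873)
Kr = 0.9994

0.9994


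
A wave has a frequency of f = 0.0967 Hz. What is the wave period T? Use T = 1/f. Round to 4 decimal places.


T = 1 / f
T = 1 / 0.0967
T = 10.3413 s

10.3413


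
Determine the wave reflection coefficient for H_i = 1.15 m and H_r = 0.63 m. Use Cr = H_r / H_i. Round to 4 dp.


Cr = H_r / H_i
Cr = 0.63 / 1.15
Cr = 0.5478

0.5478


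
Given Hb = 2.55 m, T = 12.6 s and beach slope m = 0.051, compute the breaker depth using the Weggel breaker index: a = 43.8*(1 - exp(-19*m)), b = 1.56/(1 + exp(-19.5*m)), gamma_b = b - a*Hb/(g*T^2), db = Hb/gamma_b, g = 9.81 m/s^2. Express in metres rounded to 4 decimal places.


a = 43.8 * (1 - exp(-19 * m))
exp(-19 * 0.051) = exp(-0.9690) = 0.379462
a = 43.8 * (1 - 0.379462) = 27.179551
b = 1.56 / (1 + exp(-19.5 * m))
exp(-19.5 * 0.051) = exp(-0.9945) = 0.369908
b = 1.56 / (1 + 0.369908) = 1.138762
Hb / (g * T^2) = 2.55 / (9.81 * 12.6^2) = 2.55 / 1557.4356 = 0.00163731
gamma_b = b - a * Hb/(g*T^2) = 1.138762 - 27.179551 * 0.00163731 = 1.094261
db = Hb / gamma_b = 2.55 / 1.094261
db = 2.3303 m

2.3303


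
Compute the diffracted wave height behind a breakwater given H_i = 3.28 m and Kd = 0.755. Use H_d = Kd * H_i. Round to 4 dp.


H_d = Kd * H_i
H_d = 0.755 * 3.28
H_d = 2.4764 m

2.4764


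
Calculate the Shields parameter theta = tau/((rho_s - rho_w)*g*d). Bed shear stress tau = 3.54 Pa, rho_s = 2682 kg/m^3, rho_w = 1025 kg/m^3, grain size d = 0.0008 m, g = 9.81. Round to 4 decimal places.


theta = tau / ((rho_s - rho_w) * g * d)
rho_s - rho_w = 2682 - 1025 = 1657
Denominator = 1657 * 9.81 * 0.0008 = 13.004136
theta = 3.54 / 13.004136
theta = 0.2722

0.2722


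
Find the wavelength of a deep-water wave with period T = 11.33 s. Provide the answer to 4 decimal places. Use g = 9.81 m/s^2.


L0 = g * T^2 / (2 * pi)
L0 = 9.81 * 11.33^2 / (2 * pi)
L0 = 9.81 * 128.3689 / 6.28319
L0 = 1259.2989 / 6.28319
L0 = 200.4236 m

200.4236


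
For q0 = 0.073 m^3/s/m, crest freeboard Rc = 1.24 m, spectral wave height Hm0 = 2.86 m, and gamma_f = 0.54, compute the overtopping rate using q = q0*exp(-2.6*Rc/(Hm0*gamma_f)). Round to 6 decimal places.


q = q0 * exp(-2.6 * Rc / (Hm0 * gamma_f))
Exponent = -2.6 * 1.24 / (2.86 * 0.54)
= -2.6 * 1.24 / 1.5444
= -2.087542
exp(-2.087542) = 0.123992
q = 0.073 * 0.123992
q = 0.009051 m^3/s/m

0.009051


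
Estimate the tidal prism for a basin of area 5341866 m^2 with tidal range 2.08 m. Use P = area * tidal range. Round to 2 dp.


Tidal prism = Area * Tidal range
P = 5341866 * 2.08
P = 11111081.28 m^3

11111081.28


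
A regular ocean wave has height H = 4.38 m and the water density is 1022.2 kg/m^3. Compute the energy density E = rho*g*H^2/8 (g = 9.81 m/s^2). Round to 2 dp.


E = (1/8) * rho * g * H^2
E = (1/8) * 1022.2 * 9.81 * 4.38^2
E = 0.125 * 1022.2 * 9.81 * 19.1844
E = 24047.12 J/m^2

24047.12


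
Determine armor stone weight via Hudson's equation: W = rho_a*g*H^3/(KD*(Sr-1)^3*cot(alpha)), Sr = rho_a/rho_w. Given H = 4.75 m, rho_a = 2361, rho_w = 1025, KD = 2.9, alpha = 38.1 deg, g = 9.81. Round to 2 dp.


Sr = rho_a / rho_w = 2361 / 1025 = 2.303415
(Sr - 1) = 1.303415
(Sr - 1)^3 = 2.214358
cot(38.1) = 1 / tan(38.1) = 1 / 0.784100 = 1.275347
Numerator = 2361 * 9.81 * 4.75^3 = 2482251.7373
Denominator = 2.9 * 2.214358 * 1.275347 = 8.189818
W = 2482251.7373 / 8.189818
W = 303089.99 N

303089.99


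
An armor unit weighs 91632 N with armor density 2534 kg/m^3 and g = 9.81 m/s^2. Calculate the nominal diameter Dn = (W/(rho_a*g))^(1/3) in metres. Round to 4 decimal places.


V = W / (rho_a * g)
V = 91632 / (2534 * 9.81)
V = 91632 / 24858.54
V = 3.686138 m^3
Dn = V^(1/3) = 3.686138^(1/3)
Dn = 1.5447 m

1.5447


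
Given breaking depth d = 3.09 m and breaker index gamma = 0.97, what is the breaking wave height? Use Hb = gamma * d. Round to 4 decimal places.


Hb = gamma * d
Hb = 0.97 * 3.09
Hb = 2.9973 m

2.9973


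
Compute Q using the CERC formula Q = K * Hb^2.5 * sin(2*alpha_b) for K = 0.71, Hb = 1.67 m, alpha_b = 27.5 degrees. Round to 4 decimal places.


Q = K * Hb^2.5 * sin(2 * alpha_b)
Hb^2.5 = 1.67^2.5 = 3.604053
sin(2 * 27.5) = sin(55.0) = 0.819152
Q = 0.71 * 3.604053 * 0.819152
Q = 2.0961 m^3/s

2.0961


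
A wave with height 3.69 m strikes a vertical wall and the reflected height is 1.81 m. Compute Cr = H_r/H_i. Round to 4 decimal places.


Cr = H_r / H_i
Cr = 1.81 / 3.69
Cr = 0.4905

0.4905


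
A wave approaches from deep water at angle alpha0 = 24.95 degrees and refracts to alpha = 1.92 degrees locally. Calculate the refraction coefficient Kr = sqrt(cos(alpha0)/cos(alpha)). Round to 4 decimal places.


Kr = sqrt(cos(alpha0) / cos(alpha))
cos(24.95) = 0.906676
cos(1.92) = 0.999439
Kr = sqrt(0.906676 / 0.999439)
Kr = sqrt(0.907186)
Kr = 0.9525

0.9525


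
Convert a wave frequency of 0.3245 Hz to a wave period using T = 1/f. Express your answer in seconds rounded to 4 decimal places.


T = 1 / f
T = 1 / 0.3245
T = 3.0817 s

3.0817


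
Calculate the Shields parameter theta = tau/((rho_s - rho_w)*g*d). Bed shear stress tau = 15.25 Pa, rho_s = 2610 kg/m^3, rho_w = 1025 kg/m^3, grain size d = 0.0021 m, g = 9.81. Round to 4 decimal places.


theta = tau / ((rho_s - rho_w) * g * d)
rho_s - rho_w = 2610 - 1025 = 1585
Denominator = 1585 * 9.81 * 0.0021 = 32.652585
theta = 15.25 / 32.652585
theta = 0.4670

0.4670


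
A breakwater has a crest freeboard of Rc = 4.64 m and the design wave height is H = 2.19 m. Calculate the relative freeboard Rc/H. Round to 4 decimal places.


Relative freeboard = Rc / H
= 4.64 / 2.19
= 2.1187

2.1187


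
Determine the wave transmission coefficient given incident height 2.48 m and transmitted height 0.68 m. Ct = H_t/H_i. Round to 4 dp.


Ct = H_t / H_i
Ct = 0.68 / 2.48
Ct = 0.2742

0.2742


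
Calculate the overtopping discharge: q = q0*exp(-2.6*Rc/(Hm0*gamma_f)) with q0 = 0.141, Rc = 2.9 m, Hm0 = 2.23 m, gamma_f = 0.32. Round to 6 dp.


q = q0 * exp(-2.6 * Rc / (Hm0 * gamma_f))
Exponent = -2.6 * 2.9 / (2.23 * 0.32)
= -2.6 * 2.9 / 0.7136
= -10.566143
exp(-10.566143) = 0.000026
q = 0.141 * 0.000026
q = 0.000004 m^3/s/m

0.000004


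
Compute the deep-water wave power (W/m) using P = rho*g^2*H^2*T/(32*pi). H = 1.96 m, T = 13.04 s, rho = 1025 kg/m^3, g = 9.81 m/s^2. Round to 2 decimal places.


P = rho * g^2 * H^2 * T / (32 * pi)
P = 1025 * 9.81^2 * 1.96^2 * 13.04 / (32 * pi)
P = 1025 * 96.2361 * 3.8416 * 13.04 / 100.53096
P = 49153.20 W/m

49153.20


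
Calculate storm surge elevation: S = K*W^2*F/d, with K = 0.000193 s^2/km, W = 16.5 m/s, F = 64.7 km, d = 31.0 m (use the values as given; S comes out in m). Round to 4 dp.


S = K * W^2 * F / d
W^2 = 16.5^2 = 272.25
S = 0.000193 * 272.25 * 64.7 / 31.0
Numerator = 0.000193 * 272.25 * 64.7 = 3.399613
S = 3.399613 / 31.0 = 0.1097 m

0.1097


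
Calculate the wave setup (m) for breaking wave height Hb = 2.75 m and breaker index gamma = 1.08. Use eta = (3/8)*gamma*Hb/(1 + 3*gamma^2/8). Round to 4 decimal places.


eta = (3/8) * gamma * Hb / (1 + 3*gamma^2/8)
Numerator = (3/8) * 1.08 * 2.75 = 1.113750
Denominator = 1 + 3*1.08^2/8 = 1 + 0.437400 = 1.437400
eta = 1.113750 / 1.437400
eta = 0.7748 m

0.7748


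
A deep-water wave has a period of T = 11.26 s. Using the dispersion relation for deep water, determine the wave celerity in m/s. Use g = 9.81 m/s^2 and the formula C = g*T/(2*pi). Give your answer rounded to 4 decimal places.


We use the deep-water celerity formula:
C = g * T / (2 * pi)
C = 9.81 * 11.26 / (2 * 3.14159...)
C = 110.460600 / 6.283185
C = 17.5804 m/s

17.5804


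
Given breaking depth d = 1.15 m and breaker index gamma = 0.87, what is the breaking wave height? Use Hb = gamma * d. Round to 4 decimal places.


Hb = gamma * d
Hb = 0.87 * 1.15
Hb = 1.0005 m

1.0005


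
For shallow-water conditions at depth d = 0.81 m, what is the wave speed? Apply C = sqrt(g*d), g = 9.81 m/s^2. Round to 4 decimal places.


Using the shallow-water approximation:
C = sqrt(g * d) = sqrt(9.81 * 0.81)
C = sqrt(7.9461)
C = 2.8189 m/s

2.8189


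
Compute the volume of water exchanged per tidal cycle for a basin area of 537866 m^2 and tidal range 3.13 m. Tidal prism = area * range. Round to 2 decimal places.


Tidal prism = Area * Tidal range
P = 537866 * 3.13
P = 1683520.58 m^3

1683520.58


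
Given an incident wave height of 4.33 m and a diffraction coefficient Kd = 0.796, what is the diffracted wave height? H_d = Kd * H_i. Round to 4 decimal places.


H_d = Kd * H_i
H_d = 0.796 * 4.33
H_d = 3.4467 m

3.4467


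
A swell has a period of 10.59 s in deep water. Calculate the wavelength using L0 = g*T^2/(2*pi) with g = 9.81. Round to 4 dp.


L0 = g * T^2 / (2 * pi)
L0 = 9.81 * 10.59^2 / (2 * pi)
L0 = 9.81 * 112.1481 / 6.28319
L0 = 1100.1729 / 6.28319
L0 = 175.0979 m

175.0979


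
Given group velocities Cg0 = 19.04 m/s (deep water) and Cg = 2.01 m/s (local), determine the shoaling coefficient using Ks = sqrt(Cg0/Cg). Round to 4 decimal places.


Ks = sqrt(Cg0 / Cg)
Ks = sqrt(19.04 / 2.01)
Ks = sqrt(9.4726)
Ks = 3.0778

3.0778


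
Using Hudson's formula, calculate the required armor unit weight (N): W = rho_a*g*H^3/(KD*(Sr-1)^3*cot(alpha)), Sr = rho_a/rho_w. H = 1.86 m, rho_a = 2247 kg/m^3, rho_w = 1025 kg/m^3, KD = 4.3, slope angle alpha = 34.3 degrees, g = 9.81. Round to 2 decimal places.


Sr = rho_a / rho_w = 2247 / 1025 = 2.192195
(Sr - 1) = 1.192195
(Sr - 1)^3 = 1.694502
cot(34.3) = 1 / tan(34.3) = 1 / 0.682154 = 1.465945
Numerator = 2247 * 9.81 * 1.86^3 = 141843.9812
Denominator = 4.3 * 1.694502 * 1.465945 = 10.681401
W = 141843.9812 / 10.681401
W = 13279.53 N

13279.53


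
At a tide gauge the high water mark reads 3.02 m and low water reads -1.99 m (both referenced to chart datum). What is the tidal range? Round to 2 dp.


Tidal range = High water - Low water
Tidal range = 3.02 - (-1.99)
Tidal range = 5.01 m

5.01


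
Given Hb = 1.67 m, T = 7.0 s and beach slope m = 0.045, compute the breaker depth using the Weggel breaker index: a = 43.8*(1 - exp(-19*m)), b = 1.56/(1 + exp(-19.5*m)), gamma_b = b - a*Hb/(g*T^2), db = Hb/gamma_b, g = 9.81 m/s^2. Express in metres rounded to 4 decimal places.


a = 43.8 * (1 - exp(-19 * m))
exp(-19 * 0.045) = exp(-0.8550) = 0.425283
a = 43.8 * (1 - 0.425283) = 25.172596
b = 1.56 / (1 + exp(-19.5 * m))
exp(-19.5 * 0.045) = exp(-0.8775) = 0.415821
b = 1.56 / (1 + 0.415821) = 1.101834
Hb / (g * T^2) = 1.67 / (9.81 * 7.0^2) = 1.67 / 480.6900 = 0.00347417
gamma_b = b - a * Hb/(g*T^2) = 1.101834 - 25.172596 * 0.00347417 = 1.014380
db = Hb / gamma_b = 1.67 / 1.014380
db = 1.6463 m

1.6463


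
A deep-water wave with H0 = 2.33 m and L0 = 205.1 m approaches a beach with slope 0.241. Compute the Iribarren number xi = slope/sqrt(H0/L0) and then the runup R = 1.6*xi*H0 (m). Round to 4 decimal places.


xi = slope / sqrt(H0/L0)
H0/L0 = 2.33/205.1 = 0.011360
sqrt(0.011360) = 0.106585
xi = 0.241 / 0.106585 = 2.261111
R = 1.6 * xi * H0 = 1.6 * 2.261111 * 2.33
R = 8.4294 m

8.4294


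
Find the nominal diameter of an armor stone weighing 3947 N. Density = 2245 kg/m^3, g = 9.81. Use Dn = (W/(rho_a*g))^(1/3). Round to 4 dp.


V = W / (rho_a * g)
V = 3947 / (2245 * 9.81)
V = 3947 / 22023.45
V = 0.179218 m^3
Dn = V^(1/3) = 0.179218^(1/3)
Dn = 0.5638 m

0.5638


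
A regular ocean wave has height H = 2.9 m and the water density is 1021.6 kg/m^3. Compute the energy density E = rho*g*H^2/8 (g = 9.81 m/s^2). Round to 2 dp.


E = (1/8) * rho * g * H^2
E = (1/8) * 1021.6 * 9.81 * 2.9^2
E = 0.125 * 1021.6 * 9.81 * 8.4100
E = 10535.52 J/m^2

10535.52


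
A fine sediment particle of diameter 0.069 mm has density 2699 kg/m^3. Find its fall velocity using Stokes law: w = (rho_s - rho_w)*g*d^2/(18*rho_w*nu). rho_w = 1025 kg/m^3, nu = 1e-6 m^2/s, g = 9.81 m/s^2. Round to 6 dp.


w = (rho_s - rho_w) * g * d^2 / (18 * rho_w * nu)
d = 0.069 mm = 0.000069 m
rho_s - rho_w = 2699 - 1025 = 1674
Numerator = 1674 * 9.81 * (0.000069)^2 = 0.000078184856
Denominator = 18 * 1025 * 1e-6 = 0.018450
w = 0.004238 m/s

0.004238


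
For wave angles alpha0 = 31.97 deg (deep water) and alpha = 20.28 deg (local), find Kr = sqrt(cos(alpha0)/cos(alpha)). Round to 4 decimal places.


Kr = sqrt(cos(alpha0) / cos(alpha))
cos(31.97) = 0.848325
cos(20.28) = 0.938010
Kr = sqrt(0.848325 / 0.938010)
Kr = sqrt(0.904389)
Kr = 0.9510

0.9510


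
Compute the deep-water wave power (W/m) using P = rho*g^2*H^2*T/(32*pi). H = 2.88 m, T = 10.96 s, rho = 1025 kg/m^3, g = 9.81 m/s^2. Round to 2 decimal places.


P = rho * g^2 * H^2 * T / (32 * pi)
P = 1025 * 9.81^2 * 2.88^2 * 10.96 / (32 * pi)
P = 1025 * 96.2361 * 8.2944 * 10.96 / 100.53096
P = 89198.50 W/m

89198.50


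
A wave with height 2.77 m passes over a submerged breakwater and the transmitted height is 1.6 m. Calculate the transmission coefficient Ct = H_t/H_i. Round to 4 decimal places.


Ct = H_t / H_i
Ct = 1.6 / 2.77
Ct = 0.5776

0.5776


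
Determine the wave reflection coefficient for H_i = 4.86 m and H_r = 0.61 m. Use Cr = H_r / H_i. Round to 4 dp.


Cr = H_r / H_i
Cr = 0.61 / 4.86
Cr = 0.1255

0.1255


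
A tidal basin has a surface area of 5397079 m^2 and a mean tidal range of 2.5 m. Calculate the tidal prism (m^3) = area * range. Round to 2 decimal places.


Tidal prism = Area * Tidal range
P = 5397079 * 2.5
P = 13492697.50 m^3

13492697.50


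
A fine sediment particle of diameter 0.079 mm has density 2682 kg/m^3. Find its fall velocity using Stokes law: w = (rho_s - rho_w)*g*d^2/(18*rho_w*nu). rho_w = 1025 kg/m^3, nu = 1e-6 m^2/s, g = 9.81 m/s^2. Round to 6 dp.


w = (rho_s - rho_w) * g * d^2 / (18 * rho_w * nu)
d = 0.079 mm = 0.000079 m
rho_s - rho_w = 2682 - 1025 = 1657
Numerator = 1657 * 9.81 * (0.000079)^2 = 0.000101448516
Denominator = 18 * 1025 * 1e-6 = 0.018450
w = 0.005499 m/s

0.005499


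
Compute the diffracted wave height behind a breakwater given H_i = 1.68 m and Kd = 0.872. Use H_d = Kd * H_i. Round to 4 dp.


H_d = Kd * H_i
H_d = 0.872 * 1.68
H_d = 1.4650 m

1.4650


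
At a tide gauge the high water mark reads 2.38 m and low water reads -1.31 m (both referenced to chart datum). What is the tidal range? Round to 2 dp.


Tidal range = High water - Low water
Tidal range = 2.38 - (-1.31)
Tidal range = 3.69 m

3.69


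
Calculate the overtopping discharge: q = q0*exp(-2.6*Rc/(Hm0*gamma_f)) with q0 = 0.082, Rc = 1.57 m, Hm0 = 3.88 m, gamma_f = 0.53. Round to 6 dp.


q = q0 * exp(-2.6 * Rc / (Hm0 * gamma_f))
Exponent = -2.6 * 1.57 / (3.88 * 0.53)
= -2.6 * 1.57 / 2.0564
= -1.985022
exp(-1.985022) = 0.137378
q = 0.082 * 0.137378
q = 0.011265 m^3/s/m

0.011265


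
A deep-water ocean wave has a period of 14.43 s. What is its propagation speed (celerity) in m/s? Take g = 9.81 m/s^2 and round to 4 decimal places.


We use the deep-water celerity formula:
C = g * T / (2 * pi)
C = 9.81 * 14.43 / (2 * 3.14159...)
C = 141.558300 / 6.283185
C = 22.5297 m/s

22.5297


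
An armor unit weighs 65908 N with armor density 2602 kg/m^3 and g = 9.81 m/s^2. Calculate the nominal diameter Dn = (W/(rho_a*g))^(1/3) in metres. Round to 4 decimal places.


V = W / (rho_a * g)
V = 65908 / (2602 * 9.81)
V = 65908 / 25525.62
V = 2.582033 m^3
Dn = V^(1/3) = 2.582033^(1/3)
Dn = 1.3719 m

1.3719


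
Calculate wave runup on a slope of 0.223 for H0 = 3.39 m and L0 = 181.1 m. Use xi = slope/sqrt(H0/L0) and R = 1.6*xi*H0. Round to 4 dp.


xi = slope / sqrt(H0/L0)
H0/L0 = 3.39/181.1 = 0.018719
sqrt(0.018719) = 0.136817
xi = 0.223 / 0.136817 = 1.629912
R = 1.6 * xi * H0 = 1.6 * 1.629912 * 3.39
R = 8.8406 m

8.8406


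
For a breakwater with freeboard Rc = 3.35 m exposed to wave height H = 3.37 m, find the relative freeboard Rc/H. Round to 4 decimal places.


Relative freeboard = Rc / H
= 3.35 / 3.37
= 0.9941

0.9941


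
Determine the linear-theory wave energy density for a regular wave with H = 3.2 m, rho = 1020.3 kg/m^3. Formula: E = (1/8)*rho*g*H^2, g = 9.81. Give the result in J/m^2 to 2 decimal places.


E = (1/8) * rho * g * H^2
E = (1/8) * 1020.3 * 9.81 * 3.2^2
E = 0.125 * 1020.3 * 9.81 * 10.2400
E = 12811.70 J/m^2

12811.70


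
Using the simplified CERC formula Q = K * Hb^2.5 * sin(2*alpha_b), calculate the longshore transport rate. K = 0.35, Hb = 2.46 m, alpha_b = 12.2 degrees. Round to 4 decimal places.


Q = K * Hb^2.5 * sin(2 * alpha_b)
Hb^2.5 = 2.46^2.5 = 9.491564
sin(2 * 12.2) = sin(24.4) = 0.413104
Q = 0.35 * 9.491564 * 0.413104
Q = 1.3724 m^3/s

1.3724


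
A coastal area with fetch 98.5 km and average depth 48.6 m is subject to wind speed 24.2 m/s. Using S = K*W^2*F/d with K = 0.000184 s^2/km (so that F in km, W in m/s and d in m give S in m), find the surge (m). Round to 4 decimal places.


S = K * W^2 * F / d
W^2 = 24.2^2 = 585.64
S = 0.000184 * 585.64 * 98.5 / 48.6
Numerator = 0.000184 * 585.64 * 98.5 = 10.614139
S = 10.614139 / 48.6 = 0.2184 m

0.2184


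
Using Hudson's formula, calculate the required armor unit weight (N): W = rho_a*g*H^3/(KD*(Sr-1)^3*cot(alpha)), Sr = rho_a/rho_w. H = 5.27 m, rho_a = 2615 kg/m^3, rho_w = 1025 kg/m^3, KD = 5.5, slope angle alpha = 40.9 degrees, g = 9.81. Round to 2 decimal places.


Sr = rho_a / rho_w = 2615 / 1025 = 2.551220
(Sr - 1) = 1.551220
(Sr - 1)^3 = 3.732672
cot(40.9) = 1 / tan(40.9) = 1 / 0.866227 = 1.154432
Numerator = 2615 * 9.81 * 5.27^3 = 3754676.6880
Denominator = 5.5 * 3.732672 * 1.154432 = 23.700126
W = 3754676.6880 / 23.700126
W = 158424.33 N

158424.33


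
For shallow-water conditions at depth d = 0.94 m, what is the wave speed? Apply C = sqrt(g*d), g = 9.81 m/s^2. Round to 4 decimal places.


Using the shallow-water approximation:
C = sqrt(g * d) = sqrt(9.81 * 0.94)
C = sqrt(9.2214)
C = 3.0367 m/s

3.0367


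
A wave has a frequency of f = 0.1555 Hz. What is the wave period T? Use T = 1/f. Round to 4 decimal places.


T = 1 / f
T = 1 / 0.1555
T = 6.4309 s

6.4309


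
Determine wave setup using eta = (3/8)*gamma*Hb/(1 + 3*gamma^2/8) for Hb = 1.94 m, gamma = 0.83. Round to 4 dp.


eta = (3/8) * gamma * Hb / (1 + 3*gamma^2/8)
Numerator = (3/8) * 0.83 * 1.94 = 0.603825
Denominator = 1 + 3*0.83^2/8 = 1 + 0.258338 = 1.258338
eta = 0.603825 / 1.258338
eta = 0.4799 m

0.4799


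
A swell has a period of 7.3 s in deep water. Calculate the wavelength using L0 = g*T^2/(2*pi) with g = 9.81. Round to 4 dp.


L0 = g * T^2 / (2 * pi)
L0 = 9.81 * 7.3^2 / (2 * pi)
L0 = 9.81 * 53.2900 / 6.28319
L0 = 522.7749 / 6.28319
L0 = 83.2022 m

83.2022


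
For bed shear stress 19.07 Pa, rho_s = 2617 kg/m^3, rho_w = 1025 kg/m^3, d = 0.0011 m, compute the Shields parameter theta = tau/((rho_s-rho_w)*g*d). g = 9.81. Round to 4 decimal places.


theta = tau / ((rho_s - rho_w) * g * d)
rho_s - rho_w = 2617 - 1025 = 1592
Denominator = 1592 * 9.81 * 0.0011 = 17.179272
theta = 19.07 / 17.179272
theta = 1.1101

1.1101


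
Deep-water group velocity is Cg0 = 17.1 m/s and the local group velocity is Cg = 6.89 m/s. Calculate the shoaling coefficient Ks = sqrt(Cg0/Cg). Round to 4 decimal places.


Ks = sqrt(Cg0 / Cg)
Ks = sqrt(17.1 / 6.89)
Ks = sqrt(2.4819)
Ks = 1.5754

1.5754


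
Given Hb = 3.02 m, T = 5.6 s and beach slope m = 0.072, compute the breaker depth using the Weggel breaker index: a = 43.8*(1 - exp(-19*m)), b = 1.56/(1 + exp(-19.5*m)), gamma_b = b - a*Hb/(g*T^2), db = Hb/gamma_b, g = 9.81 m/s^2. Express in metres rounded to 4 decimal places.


a = 43.8 * (1 - exp(-19 * m))
exp(-19 * 0.072) = exp(-1.3680) = 0.254616
a = 43.8 * (1 - 0.254616) = 32.647833
b = 1.56 / (1 + exp(-19.5 * m))
exp(-19.5 * 0.072) = exp(-1.4040) = 0.245613
b = 1.56 / (1 + 0.245613) = 1.252396
Hb / (g * T^2) = 3.02 / (9.81 * 5.6^2) = 3.02 / 307.6416 = 0.00981662
gamma_b = b - a * Hb/(g*T^2) = 1.252396 - 32.647833 * 0.00981662 = 0.931905
db = Hb / gamma_b = 3.02 / 0.931905
db = 3.2407 m

3.2407
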